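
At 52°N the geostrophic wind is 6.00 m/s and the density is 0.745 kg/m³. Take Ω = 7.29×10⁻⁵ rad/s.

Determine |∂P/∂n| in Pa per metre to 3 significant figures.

Coriolis parameter at 52°N:
f = 2Ω sin φ = 2 × 7.29×10⁻⁵ × sin 52° = 1.15×10⁻⁴ s⁻¹
Geostrophic balance rearranged: |∂P/∂n| = f ρ V_g
|∂P/∂n| = 1.15×10⁻⁴ × 0.745 × 6.00 = 5.14×10⁻⁴ Pa/m

5.14×10⁻⁴ Pa/m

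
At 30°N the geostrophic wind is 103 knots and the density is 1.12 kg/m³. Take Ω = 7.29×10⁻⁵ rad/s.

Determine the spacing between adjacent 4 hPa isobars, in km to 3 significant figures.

92.5 km

Coriolis parameter at 30°N:
f = 2Ω sin φ = 2 × 7.29×10⁻⁵ × sin 30° = 7.29×10⁻⁵ s⁻¹
Wind speed in SI: 103 knots = 53.0 m/s
Geostrophic balance rearranged: |∂P/∂n| = f ρ V_g
|∂P/∂n| = 7.29×10⁻⁵ × 1.12 × 53.0 = 4.33×10⁻³ Pa/m
Isobar spacing: Δn = ΔP/|∂P/∂n| = 400 Pa / 4.33×10⁻³ Pa/m = 92457 m ≈ 92.5 km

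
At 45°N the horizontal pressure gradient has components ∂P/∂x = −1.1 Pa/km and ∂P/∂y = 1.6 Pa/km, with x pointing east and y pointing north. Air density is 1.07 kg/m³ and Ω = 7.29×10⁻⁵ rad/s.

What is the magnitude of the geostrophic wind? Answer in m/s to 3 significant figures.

Coriolis parameter at 45°N:
f = 2Ω sin φ = 2 × 7.29×10⁻⁵ × sin 45° = 1.03×10⁻⁴ s⁻¹
Component geostrophic relations (x east, y north):
u_g = −(1/(fρ)) ∂P/∂y,  v_g = (1/(fρ)) ∂P/∂x
u_g = −(1.6×10⁻³)/(1.03×10⁻⁴ × 1.07) = −14.5 m/s;  v_g = (−1.1×10⁻³)/(1.03×10⁻⁴ × 1.07) = −9.97 m/s
|V_g| = √(u_g² + v_g²) = 17.6 m/s

17.6 m/s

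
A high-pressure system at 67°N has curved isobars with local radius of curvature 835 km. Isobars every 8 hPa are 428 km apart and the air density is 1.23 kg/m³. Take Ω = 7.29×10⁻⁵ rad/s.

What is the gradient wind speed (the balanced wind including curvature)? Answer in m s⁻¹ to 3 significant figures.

Coriolis parameter at 67°N:
f = 2Ω sin φ = 2 × 7.29×10⁻⁵ × sin 67° = 1.34×10⁻⁴ s⁻¹
Pressure gradient: |∂P/∂n| = 800 Pa / 428000 m = 1.87×10⁻³ Pa/m
Geostrophic speed: V_g = |∂P/∂n|/(fρ) = 1.87×10⁻³/(1.34×10⁻⁴ × 1.23) = 11.3 m/s
Around a high, pressure-gradient force acts outward with centrifugal, so Coriolis balances both:
fV = (1/ρ)|∂P/∂n| + V²/R  →  V² − fR·V + fR·V_g = 0
With fR = 1.34×10⁻⁴ × 835×10³ m = 112 m/s:
V = [fR − √((fR)² − 4 fR V_g)]/2 = [112 − √(112² − 4×112×11.3)]/2 = 12.8 m/s
Supergeostrophic (V > V_g = 11.3 m/s), as expected around a high.

12.8 m s⁻¹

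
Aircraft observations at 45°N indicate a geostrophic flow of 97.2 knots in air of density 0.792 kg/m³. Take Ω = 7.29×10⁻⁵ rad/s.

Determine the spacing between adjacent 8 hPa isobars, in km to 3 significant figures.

Coriolis parameter at 45°N:
f = 2Ω sin φ = 2 × 7.29×10⁻⁵ × sin 45° = 1.03×10⁻⁴ s⁻¹
Wind speed in SI: 97.2 knots = 50.0 m/s
Geostrophic balance rearranged: |∂P/∂n| = f ρ V_g
|∂P/∂n| = 1.03×10⁻⁴ × 0.792 × 50.0 = 4.08×10⁻³ Pa/m
Isobar spacing: Δn = ΔP/|∂P/∂n| = 800 Pa / 4.08×10⁻³ Pa/m = 195938 m ≈ 196 km

196 km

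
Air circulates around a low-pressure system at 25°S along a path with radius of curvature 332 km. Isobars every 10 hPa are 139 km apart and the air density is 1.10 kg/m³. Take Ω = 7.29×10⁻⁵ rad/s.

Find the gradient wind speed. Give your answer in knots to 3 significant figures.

72.9 knots

Coriolis parameter at 25°S:
f = 2Ω sin φ = 2 × 7.29×10⁻⁵ × sin 25° = 6.16×10⁻⁵ s⁻¹
Pressure gradient: |∂P/∂n| = 1000 Pa / 139000 m = 7.19×10⁻³ Pa/m
Geostrophic speed: V_g = |∂P/∂n|/(fρ) = 7.19×10⁻³/(6.16×10⁻⁵ × 1.10) = 106 m/s
Around a low, centrifugal force acts outward with Coriolis, so pressure-gradient force balances both:
(1/ρ)|∂P/∂n| = fV + V²/R  →  V² + fR·V − fR·V_g = 0
With fR = 6.16×10⁻⁵ × 332×10³ m = 20.5 m/s:
V = [−fR + √((fR)² + 4 fR V_g)]/2 = [−20.5 + √(20.5² + 4×20.5×106)]/2 = 37.5 m/s
Subgeostrophic (V < V_g = 106 m/s), as expected around a low.
Converting: 37.5 m/s × 1.944 = 72.9 knots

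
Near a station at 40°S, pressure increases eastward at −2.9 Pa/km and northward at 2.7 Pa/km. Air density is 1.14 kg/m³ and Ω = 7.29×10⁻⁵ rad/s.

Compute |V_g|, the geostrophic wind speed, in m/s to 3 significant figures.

37.1 m/s

Coriolis parameter at 40°S:
f = 2Ω sin φ = 2 × 7.29×10⁻⁵ × sin 40° = 9.37×10⁻⁵ s⁻¹
In the Southern Hemisphere f is negative: f = −9.37×10⁻⁵ s⁻¹.
Component geostrophic relations (x east, y north):
u_g = −(1/(fρ)) ∂P/∂y,  v_g = (1/(fρ)) ∂P/∂x
u_g = −(2.7×10⁻³)/(−9.37×10⁻⁵ × 1.14) = 25.3 m/s;  v_g = (−2.9×10⁻³)/(−9.37×10⁻⁵ × 1.14) = 27.1 m/s
|V_g| = √(u_g² + v_g²) = 37.1 m/s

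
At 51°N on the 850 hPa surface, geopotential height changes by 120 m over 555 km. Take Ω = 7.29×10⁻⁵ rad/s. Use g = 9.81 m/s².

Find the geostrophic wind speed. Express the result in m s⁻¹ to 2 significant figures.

19 m s⁻¹

Coriolis parameter at 51°N:
f = 2Ω sin φ = 2 × 7.29×10⁻⁵ × sin 51° = 1.13×10⁻⁴ s⁻¹
Height gradient: |∂Z/∂n| = 120 m / 555000 m = 2.16×10⁻⁴
On a pressure surface, geostrophic balance gives V_g = (g/f)|∂Z/∂n|:
V_g = 9.81 × 2.16×10⁻⁴ / 1.13×10⁻⁴ = 18.7 m/s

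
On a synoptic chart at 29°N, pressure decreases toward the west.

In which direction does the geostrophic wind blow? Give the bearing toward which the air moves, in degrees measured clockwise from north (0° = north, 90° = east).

000°

The pressure-gradient force points toward the west (bearing 270°).
Geostrophic balance: in the Northern Hemisphere the Coriolis force deflects motion to the right, so the geostrophic wind blows 90° to the right of the pressure-gradient force (low pressure on the left).
Rotating 270° by 90° clockwise gives 000° — the wind blows toward the north.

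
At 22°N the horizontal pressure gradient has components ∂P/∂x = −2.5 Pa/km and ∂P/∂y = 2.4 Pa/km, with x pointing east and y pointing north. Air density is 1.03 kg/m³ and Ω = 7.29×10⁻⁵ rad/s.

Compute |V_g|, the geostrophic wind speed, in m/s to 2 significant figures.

62 m/s

Coriolis parameter at 22°N:
f = 2Ω sin φ = 2 × 7.29×10⁻⁵ × sin 22° = 5.46×10⁻⁵ s⁻¹
Component geostrophic relations (x east, y north):
u_g = −(1/(fρ)) ∂P/∂y,  v_g = (1/(fρ)) ∂P/∂x
u_g = −(2.4×10⁻³)/(5.46×10⁻⁵ × 1.03) = −42.7 m/s;  v_g = (−2.5×10⁻³)/(5.46×10⁻⁵ × 1.03) = −44.4 m/s
|V_g| = √(u_g² + v_g²) = 61.6 m/s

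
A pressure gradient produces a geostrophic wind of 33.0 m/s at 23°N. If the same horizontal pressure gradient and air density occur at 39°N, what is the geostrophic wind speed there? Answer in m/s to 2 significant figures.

With the same pressure gradient and density, V_g ∝ 1/f ∝ 1/sin φ.
V₂ = V₁ · sin φ₁ / sin φ₂ = 33.0 × sin 23° / sin 39°
V₂ = 33.0 × 0.3907/0.6293 = 20 m/s

20 m/s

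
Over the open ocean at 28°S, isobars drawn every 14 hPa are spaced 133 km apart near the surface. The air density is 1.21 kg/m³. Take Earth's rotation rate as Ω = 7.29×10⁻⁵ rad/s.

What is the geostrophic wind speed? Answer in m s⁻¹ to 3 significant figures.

Coriolis parameter at 28°S:
f = 2Ω sin φ = 2 × 7.29×10⁻⁵ × sin 28° = 6.84×10⁻⁵ s⁻¹
Pressure gradient: |∂P/∂n| = 1400 Pa / 133000 m = 1.05×10⁻² Pa/m
Geostrophic balance (pressure-gradient force = Coriolis force):
V_g = (1/(fρ)) |∂P/∂n| = 1.05×10⁻² / (6.84×10⁻⁵ × 1.21) = 127 m/s

127 m s⁻¹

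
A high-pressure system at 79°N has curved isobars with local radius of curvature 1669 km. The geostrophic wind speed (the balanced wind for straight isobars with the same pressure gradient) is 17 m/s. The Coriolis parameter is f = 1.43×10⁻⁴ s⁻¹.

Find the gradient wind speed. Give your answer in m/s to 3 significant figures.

Around a high, pressure-gradient force acts outward with centrifugal, so Coriolis balances both:
fV = (1/ρ)|∂P/∂n| + V²/R  →  V² − fR·V + fR·V_g = 0
With fR = 1.43×10⁻⁴ × 1669×10³ m = 239 m/s:
V = [fR − √((fR)² − 4 fR V_g)]/2 = [239 − √(239² − 4×239×17)]/2 = 18.4 m/s
Supergeostrophic (V > V_g = 17 m/s), as expected around a high.

18.4 m/s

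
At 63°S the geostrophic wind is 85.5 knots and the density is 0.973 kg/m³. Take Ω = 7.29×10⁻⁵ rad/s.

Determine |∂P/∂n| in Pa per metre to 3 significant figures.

5.56×10⁻³ Pa/m

Coriolis parameter at 63°S:
f = 2Ω sin φ = 2 × 7.29×10⁻⁵ × sin 63° = 1.30×10⁻⁴ s⁻¹
Wind speed in SI: 85.5 knots = 44.0 m/s
Geostrophic balance rearranged: |∂P/∂n| = f ρ V_g
|∂P/∂n| = 1.30×10⁻⁴ × 0.973 × 44.0 = 5.56×10⁻³ Pa/m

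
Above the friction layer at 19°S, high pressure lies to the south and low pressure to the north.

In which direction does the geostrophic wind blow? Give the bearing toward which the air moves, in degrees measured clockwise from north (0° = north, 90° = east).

The pressure-gradient force points toward the north (bearing 000°).
Geostrophic balance: in the Southern Hemisphere the Coriolis force deflects motion to the left, so the geostrophic wind blows 90° to the left of the pressure-gradient force (low pressure on the right).
Rotating 000° by 90° counterclockwise gives 270° — the wind blows toward the west.

270°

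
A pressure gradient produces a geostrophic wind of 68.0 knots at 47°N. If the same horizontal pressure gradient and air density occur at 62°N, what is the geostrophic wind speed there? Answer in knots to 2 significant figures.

56 knots

With the same pressure gradient and density, V_g ∝ 1/f ∝ 1/sin φ.
V₂ = V₁ · sin φ₁ / sin φ₂ = 68.0 × sin 47° / sin 62°
V₂ = 68.0 × 0.7314/0.8829 = 56 knots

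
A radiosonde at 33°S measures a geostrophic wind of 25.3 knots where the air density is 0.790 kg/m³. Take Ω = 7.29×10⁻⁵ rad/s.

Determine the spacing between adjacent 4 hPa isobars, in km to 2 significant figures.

Coriolis parameter at 33°S:
f = 2Ω sin φ = 2 × 7.29×10⁻⁵ × sin 33° = 7.94×10⁻⁵ s⁻¹
Wind speed in SI: 25.3 knots = 13.0 m/s
Geostrophic balance rearranged: |∂P/∂n| = f ρ V_g
|∂P/∂n| = 7.94×10⁻⁵ × 0.790 × 13.0 = 8.16×10⁻⁴ Pa/m
Isobar spacing: Δn = ΔP/|∂P/∂n| = 400 Pa / 8.16×10⁻⁴ Pa/m = 489901 m ≈ 490 km

490 km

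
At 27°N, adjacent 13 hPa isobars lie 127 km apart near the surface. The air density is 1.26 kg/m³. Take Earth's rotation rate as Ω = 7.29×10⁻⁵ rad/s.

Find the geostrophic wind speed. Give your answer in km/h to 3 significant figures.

442 km/h

Coriolis parameter at 27°N:
f = 2Ω sin φ = 2 × 7.29×10⁻⁵ × sin 27° = 6.62×10⁻⁵ s⁻¹
Pressure gradient: |∂P/∂n| = 1300 Pa / 127000 m = 1.02×10⁻² Pa/m
Geostrophic balance (pressure-gradient force = Coriolis force):
V_g = (1/(fρ)) |∂P/∂n| = 1.02×10⁻² / (6.62×10⁻⁵ × 1.26) = 123 m/s
Converting: 123 m/s × 3.6 = 442 km/h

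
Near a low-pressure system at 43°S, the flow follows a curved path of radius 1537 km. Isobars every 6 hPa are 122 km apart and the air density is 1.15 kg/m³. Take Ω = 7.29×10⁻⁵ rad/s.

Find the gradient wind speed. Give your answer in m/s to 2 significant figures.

Coriolis parameter at 43°S:
f = 2Ω sin φ = 2 × 7.29×10⁻⁵ × sin 43° = 9.94×10⁻⁵ s⁻¹
Pressure gradient: |∂P/∂n| = 600 Pa / 122000 m = 4.92×10⁻³ Pa/m
Geostrophic speed: V_g = |∂P/∂n|/(fρ) = 4.92×10⁻³/(9.94×10⁻⁵ × 1.15) = 43.0 m/s
Around a low, centrifugal force acts outward with Coriolis, so pressure-gradient force balances both:
(1/ρ)|∂P/∂n| = fV + V²/R  →  V² + fR·V − fR·V_g = 0
With fR = 9.94×10⁻⁵ × 1537×10³ m = 153 m/s:
V = [−fR + √((fR)² + 4 fR V_g)]/2 = [−153 + √(153² + 4×153×43)]/2 = 35 m/s
Subgeostrophic (V < V_g = 43 m/s), as expected around a low.

35 m/s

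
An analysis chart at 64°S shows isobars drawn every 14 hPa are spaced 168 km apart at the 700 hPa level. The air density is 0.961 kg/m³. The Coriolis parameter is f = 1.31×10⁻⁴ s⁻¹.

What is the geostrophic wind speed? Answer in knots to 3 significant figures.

Pressure gradient: |∂P/∂n| = 1400 Pa / 168000 m = 8.33×10⁻³ Pa/m
Geostrophic balance (pressure-gradient force = Coriolis force):
V_g = (1/(fρ)) |∂P/∂n| = 8.33×10⁻³ / (1.31×10⁻⁴ × 0.961) = 66.2 m/s
Converting: 66.2 m/s × 1.944 = 129 knots

129 knots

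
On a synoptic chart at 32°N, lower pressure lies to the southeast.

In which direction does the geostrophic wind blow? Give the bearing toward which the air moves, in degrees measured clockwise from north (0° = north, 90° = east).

The pressure-gradient force points toward the southeast (bearing 135°).
Geostrophic balance: in the Northern Hemisphere the Coriolis force deflects motion to the right, so the geostrophic wind blows 90° to the right of the pressure-gradient force (low pressure on the left).
Rotating 135° by 90° clockwise gives 225° — the wind blows toward the southwest.

225°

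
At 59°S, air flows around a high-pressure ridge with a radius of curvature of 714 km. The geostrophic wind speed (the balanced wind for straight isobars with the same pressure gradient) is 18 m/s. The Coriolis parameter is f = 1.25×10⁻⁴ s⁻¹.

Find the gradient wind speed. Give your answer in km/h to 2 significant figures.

90 km/h

Around a high, pressure-gradient force acts outward with centrifugal, so Coriolis balances both:
fV = (1/ρ)|∂P/∂n| + V²/R  →  V² − fR·V + fR·V_g = 0
With fR = 1.25×10⁻⁴ × 714×10³ m = 89.2 m/s:
V = [fR − √((fR)² − 4 fR V_g)]/2 = [89.2 − √(89.2² − 4×89.2×18)]/2 = 25 m/s
Supergeostrophic (V > V_g = 18 m/s), as expected around a high.
Converting: 25 m/s × 3.6 = 90 km/h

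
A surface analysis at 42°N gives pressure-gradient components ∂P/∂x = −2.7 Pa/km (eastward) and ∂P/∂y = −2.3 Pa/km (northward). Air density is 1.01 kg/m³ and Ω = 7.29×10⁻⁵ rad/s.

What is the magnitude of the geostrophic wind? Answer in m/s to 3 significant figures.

Coriolis parameter at 42°N:
f = 2Ω sin φ = 2 × 7.29×10⁻⁵ × sin 42° = 9.76×10⁻⁵ s⁻¹
Component geostrophic relations (x east, y north):
u_g = −(1/(fρ)) ∂P/∂y,  v_g = (1/(fρ)) ∂P/∂x
u_g = −(−2.3×10⁻³)/(9.76×10⁻⁵ × 1.01) = 23.3 m/s;  v_g = (−2.7×10⁻³)/(9.76×10⁻⁵ × 1.01) = −27.4 m/s
|V_g| = √(u_g² + v_g²) = 36.0 m/s

36.0 m/s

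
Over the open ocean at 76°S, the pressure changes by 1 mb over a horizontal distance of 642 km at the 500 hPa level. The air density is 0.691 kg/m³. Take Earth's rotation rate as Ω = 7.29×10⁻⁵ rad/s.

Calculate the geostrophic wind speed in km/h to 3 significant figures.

5.74 km/h

Coriolis parameter at 76°S:
f = 2Ω sin φ = 2 × 7.29×10⁻⁵ × sin 76° = 1.41×10⁻⁴ s⁻¹
Pressure gradient: |∂P/∂n| = 100 Pa / 642000 m = 1.56×10⁻⁴ Pa/m
Geostrophic balance (pressure-gradient force = Coriolis force):
V_g = (1/(fρ)) |∂P/∂n| = 1.56×10⁻⁴ / (1.41×10⁻⁴ × 0.691) = 1.59 m/s
Converting: 1.59 m/s × 3.6 = 5.74 km/h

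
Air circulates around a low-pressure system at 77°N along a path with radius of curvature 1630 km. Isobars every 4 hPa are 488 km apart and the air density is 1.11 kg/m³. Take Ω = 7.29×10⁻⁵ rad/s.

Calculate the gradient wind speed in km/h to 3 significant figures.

18.3 km/h

Coriolis parameter at 77°N:
f = 2Ω sin φ = 2 × 7.29×10⁻⁵ × sin 77° = 1.42×10⁻⁴ s⁻¹
Pressure gradient: |∂P/∂n| = 400 Pa / 488000 m = 8.20×10⁻⁴ Pa/m
Geostrophic speed: V_g = |∂P/∂n|/(fρ) = 8.20×10⁻⁴/(1.42×10⁻⁴ × 1.11) = 5.20 m/s
Around a low, centrifugal force acts outward with Coriolis, so pressure-gradient force balances both:
(1/ρ)|∂P/∂n| = fV + V²/R  →  V² + fR·V − fR·V_g = 0
With fR = 1.42×10⁻⁴ × 1630×10³ m = 232 m/s:
V = [−fR + √((fR)² + 4 fR V_g)]/2 = [−232 + √(232² + 4×232×5.2)]/2 = 5.09 m/s
Subgeostrophic (V < V_g = 5.2 m/s), as expected around a low.
Converting: 5.09 m/s × 3.6 = 18.3 km/h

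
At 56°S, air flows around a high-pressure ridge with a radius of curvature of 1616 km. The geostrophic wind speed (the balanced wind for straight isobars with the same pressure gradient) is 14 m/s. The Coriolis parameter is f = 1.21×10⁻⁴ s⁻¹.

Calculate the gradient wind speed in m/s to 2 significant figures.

15 m/s

Around a high, pressure-gradient force acts outward with centrifugal, so Coriolis balances both:
fV = (1/ρ)|∂P/∂n| + V²/R  →  V² − fR·V + fR·V_g = 0
With fR = 1.21×10⁻⁴ × 1616×10³ m = 196 m/s:
V = [fR − √((fR)² − 4 fR V_g)]/2 = [196 − √(196² − 4×196×14)]/2 = 15.2 m/s
Supergeostrophic (V > V_g = 14 m/s), as expected around a high.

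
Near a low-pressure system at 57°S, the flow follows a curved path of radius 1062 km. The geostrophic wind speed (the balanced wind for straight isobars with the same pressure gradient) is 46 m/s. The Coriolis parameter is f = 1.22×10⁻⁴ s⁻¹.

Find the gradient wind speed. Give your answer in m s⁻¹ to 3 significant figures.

Around a low, centrifugal force acts outward with Coriolis, so pressure-gradient force balances both:
(1/ρ)|∂P/∂n| = fV + V²/R  →  V² + fR·V − fR·V_g = 0
With fR = 1.22×10⁻⁴ × 1062×10³ m = 130 m/s:
V = [−fR + √((fR)² + 4 fR V_g)]/2 = [−130 + √(130² + 4×130×46)]/2 = 36 m/s
Subgeostrophic (V < V_g = 46 m/s), as expected around a low.

36.0 m s⁻¹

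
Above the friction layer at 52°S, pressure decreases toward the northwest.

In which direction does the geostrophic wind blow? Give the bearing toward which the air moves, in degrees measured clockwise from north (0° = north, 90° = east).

The pressure-gradient force points toward the northwest (bearing 315°).
Geostrophic balance: in the Southern Hemisphere the Coriolis force deflects motion to the left, so the geostrophic wind blows 90° to the left of the pressure-gradient force (low pressure on the right).
Rotating 315° by 90° counterclockwise gives 225° — the wind blows toward the southwest.

225°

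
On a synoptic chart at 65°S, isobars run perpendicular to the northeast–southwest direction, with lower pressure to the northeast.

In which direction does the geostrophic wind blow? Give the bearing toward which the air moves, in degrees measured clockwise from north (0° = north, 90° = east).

315°

The pressure-gradient force points toward the northeast (bearing 045°).
Geostrophic balance: in the Southern Hemisphere the Coriolis force deflects motion to the left, so the geostrophic wind blows 90° to the left of the pressure-gradient force (low pressure on the right).
Rotating 045° by 90° counterclockwise gives 315° — the wind blows toward the northwest.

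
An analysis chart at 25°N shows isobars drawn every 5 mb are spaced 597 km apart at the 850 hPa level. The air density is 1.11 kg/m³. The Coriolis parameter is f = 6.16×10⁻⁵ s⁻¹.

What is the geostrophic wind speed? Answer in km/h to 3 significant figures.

44.1 km/h

Pressure gradient: |∂P/∂n| = 500 Pa / 597000 m = 8.38×10⁻⁴ Pa/m
Geostrophic balance (pressure-gradient force = Coriolis force):
V_g = (1/(fρ)) |∂P/∂n| = 8.38×10⁻⁴ / (6.16×10⁻⁵ × 1.11) = 12.2 m/s
Converting: 12.2 m/s × 3.6 = 44.1 km/h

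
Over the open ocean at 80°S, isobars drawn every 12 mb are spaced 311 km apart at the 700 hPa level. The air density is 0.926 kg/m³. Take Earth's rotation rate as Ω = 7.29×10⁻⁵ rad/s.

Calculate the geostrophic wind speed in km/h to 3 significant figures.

Coriolis parameter at 80°S:
f = 2Ω sin φ = 2 × 7.29×10⁻⁵ × sin 80° = 1.44×10⁻⁴ s⁻¹
Pressure gradient: |∂P/∂n| = 1200 Pa / 311000 m = 3.86×10⁻³ Pa/m
Geostrophic balance (pressure-gradient force = Coriolis force):
V_g = (1/(fρ)) |∂P/∂n| = 3.86×10⁻³ / (1.44×10⁻⁴ × 0.926) = 29.0 m/s
Converting: 29.0 m/s × 3.6 = 104 km/h

104 km/h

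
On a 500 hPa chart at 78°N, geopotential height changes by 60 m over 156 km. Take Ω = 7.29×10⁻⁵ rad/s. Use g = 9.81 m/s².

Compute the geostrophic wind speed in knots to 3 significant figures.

Coriolis parameter at 78°N:
f = 2Ω sin φ = 2 × 7.29×10⁻⁵ × sin 78° = 1.43×10⁻⁴ s⁻¹
Height gradient: |∂Z/∂n| = 60 m / 156000 m = 3.85×10⁻⁴
On a pressure surface, geostrophic balance gives V_g = (g/f)|∂Z/∂n|:
V_g = 9.81 × 3.85×10⁻⁴ / 1.43×10⁻⁴ = 26.5 m/s
Converting: 26.5 m/s × 1.944 = 51.4 knots

51.4 knots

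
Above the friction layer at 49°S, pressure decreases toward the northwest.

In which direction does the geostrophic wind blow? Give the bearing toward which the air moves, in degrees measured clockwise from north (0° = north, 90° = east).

225°

The pressure-gradient force points toward the northwest (bearing 315°).
Geostrophic balance: in the Southern Hemisphere the Coriolis force deflects motion to the left, so the geostrophic wind blows 90° to the left of the pressure-gradient force (low pressure on the right).
Rotating 315° by 90° counterclockwise gives 225° — the wind blows toward the southwest.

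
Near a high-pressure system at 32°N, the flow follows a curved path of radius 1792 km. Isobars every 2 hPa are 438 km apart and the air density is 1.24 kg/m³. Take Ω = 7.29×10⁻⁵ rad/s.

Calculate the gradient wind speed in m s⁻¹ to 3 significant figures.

Coriolis parameter at 32°N:
f = 2Ω sin φ = 2 × 7.29×10⁻⁵ × sin 32° = 7.73×10⁻⁵ s⁻¹
Pressure gradient: |∂P/∂n| = 200 Pa / 438000 m = 4.57×10⁻⁴ Pa/m
Geostrophic speed: V_g = |∂P/∂n|/(fρ) = 4.57×10⁻⁴/(7.73×10⁻⁵ × 1.24) = 4.77 m/s
Around a high, pressure-gradient force acts outward with centrifugal, so Coriolis balances both:
fV = (1/ρ)|∂P/∂n| + V²/R  →  V² − fR·V + fR·V_g = 0
With fR = 7.73×10⁻⁵ × 1792×10³ m = 138 m/s:
V = [fR − √((fR)² − 4 fR V_g)]/2 = [138 − √(138² − 4×138×4.77)]/2 = 4.94 m/s
Supergeostrophic (V > V_g = 4.77 m/s), as expected around a high.

4.94 m s⁻¹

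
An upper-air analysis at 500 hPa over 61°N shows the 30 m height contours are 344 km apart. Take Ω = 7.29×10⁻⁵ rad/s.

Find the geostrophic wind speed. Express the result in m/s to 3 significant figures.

6.71 m/s

Coriolis parameter at 61°N:
f = 2Ω sin φ = 2 × 7.29×10⁻⁵ × sin 61° = 1.28×10⁻⁴ s⁻¹
Height gradient: |∂Z/∂n| = 30 m / 344000 m = 8.72×10⁻⁵
On a pressure surface, geostrophic balance gives V_g = (g/f)|∂Z/∂n|:
V_g = 9.81 × 8.72×10⁻⁵ / 1.28×10⁻⁴ = 6.71 m/s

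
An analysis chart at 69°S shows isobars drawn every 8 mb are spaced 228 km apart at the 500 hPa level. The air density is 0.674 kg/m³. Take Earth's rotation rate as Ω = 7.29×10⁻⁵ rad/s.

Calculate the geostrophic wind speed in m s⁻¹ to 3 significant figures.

38.2 m s⁻¹

Coriolis parameter at 69°S:
f = 2Ω sin φ = 2 × 7.29×10⁻⁵ × sin 69° = 1.36×10⁻⁴ s⁻¹
Pressure gradient: |∂P/∂n| = 800 Pa / 228000 m = 3.51×10⁻³ Pa/m
Geostrophic balance (pressure-gradient force = Coriolis force):
V_g = (1/(fρ)) |∂P/∂n| = 3.51×10⁻³ / (1.36×10⁻⁴ × 0.674) = 38.2 m/s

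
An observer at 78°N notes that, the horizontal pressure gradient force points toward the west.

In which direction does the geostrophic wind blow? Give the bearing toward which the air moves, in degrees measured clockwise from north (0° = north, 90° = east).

000°

The pressure-gradient force points toward the west (bearing 270°).
Geostrophic balance: in the Northern Hemisphere the Coriolis force deflects motion to the right, so the geostrophic wind blows 90° to the right of the pressure-gradient force (low pressure on the left).
Rotating 270° by 90° clockwise gives 000° — the wind blows toward the north.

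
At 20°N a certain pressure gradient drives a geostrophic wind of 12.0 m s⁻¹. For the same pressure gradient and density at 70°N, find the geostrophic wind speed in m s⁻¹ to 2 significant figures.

4.4 m s⁻¹

With the same pressure gradient and density, V_g ∝ 1/f ∝ 1/sin φ.
V₂ = V₁ · sin φ₁ / sin φ₂ = 12.0 × sin 20° / sin 70°
V₂ = 12.0 × 0.3420/0.9397 = 4.4 m s⁻¹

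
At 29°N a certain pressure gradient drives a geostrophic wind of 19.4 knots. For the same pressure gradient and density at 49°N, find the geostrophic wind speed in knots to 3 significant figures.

With the same pressure gradient and density, V_g ∝ 1/f ∝ 1/sin φ.
V₂ = V₁ · sin φ₁ / sin φ₂ = 19.4 × sin 29° / sin 49°
V₂ = 19.4 × 0.4848/0.7547 = 12.5 knots

12.5 knots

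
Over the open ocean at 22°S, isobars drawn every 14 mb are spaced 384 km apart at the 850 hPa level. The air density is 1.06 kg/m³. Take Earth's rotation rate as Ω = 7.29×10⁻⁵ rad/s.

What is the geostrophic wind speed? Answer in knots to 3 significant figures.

Coriolis parameter at 22°S:
f = 2Ω sin φ = 2 × 7.29×10⁻⁵ × sin 22° = 5.46×10⁻⁵ s⁻¹
Pressure gradient: |∂P/∂n| = 1400 Pa / 384000 m = 3.65×10⁻³ Pa/m
Geostrophic balance (pressure-gradient force = Coriolis force):
V_g = (1/(fρ)) |∂P/∂n| = 3.65×10⁻³ / (5.46×10⁻⁵ × 1.06) = 63.0 m/s
Converting: 63.0 m/s × 1.944 = 122 knots

122 knots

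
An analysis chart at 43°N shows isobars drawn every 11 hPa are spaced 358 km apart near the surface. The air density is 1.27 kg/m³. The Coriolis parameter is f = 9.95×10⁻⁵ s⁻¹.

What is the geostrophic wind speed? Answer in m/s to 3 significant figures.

Pressure gradient: |∂P/∂n| = 1100 Pa / 358000 m = 3.07×10⁻³ Pa/m
Geostrophic balance (pressure-gradient force = Coriolis force):
V_g = (1/(fρ)) |∂P/∂n| = 3.07×10⁻³ / (9.95×10⁻⁵ × 1.27) = 24.3 m/s

24.3 m/s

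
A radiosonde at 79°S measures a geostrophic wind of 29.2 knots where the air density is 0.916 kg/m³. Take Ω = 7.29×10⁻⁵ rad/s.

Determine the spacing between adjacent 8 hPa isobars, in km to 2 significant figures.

410 km

Coriolis parameter at 79°S:
f = 2Ω sin φ = 2 × 7.29×10⁻⁵ × sin 79° = 1.43×10⁻⁴ s⁻¹
Wind speed in SI: 29.2 knots = 15.0 m/s
Geostrophic balance rearranged: |∂P/∂n| = f ρ V_g
|∂P/∂n| = 1.43×10⁻⁴ × 0.916 × 15.0 = 1.97×10⁻³ Pa/m
Isobar spacing: Δn = ΔP/|∂P/∂n| = 800 Pa / 1.97×10⁻³ Pa/m = 406228 m ≈ 410 km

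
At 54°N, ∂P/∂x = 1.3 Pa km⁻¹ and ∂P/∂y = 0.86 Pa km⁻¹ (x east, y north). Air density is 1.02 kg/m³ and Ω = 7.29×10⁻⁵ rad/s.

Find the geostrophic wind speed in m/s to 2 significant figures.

Coriolis parameter at 54°N:
f = 2Ω sin φ = 2 × 7.29×10⁻⁵ × sin 54° = 1.18×10⁻⁴ s⁻¹
Component geostrophic relations (x east, y north):
u_g = −(1/(fρ)) ∂P/∂y,  v_g = (1/(fρ)) ∂P/∂x
u_g = −(0.86×10⁻³)/(1.18×10⁻⁴ × 1.02) = −7.15 m/s;  v_g = (1.3×10⁻³)/(1.18×10⁻⁴ × 1.02) = 10.8 m/s
|V_g| = √(u_g² + v_g²) = 13.0 m/s

13 m/s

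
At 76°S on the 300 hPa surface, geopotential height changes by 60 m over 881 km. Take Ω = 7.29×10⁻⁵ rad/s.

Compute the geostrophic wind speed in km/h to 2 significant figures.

17 km/h

Coriolis parameter at 76°S:
f = 2Ω sin φ = 2 × 7.29×10⁻⁵ × sin 76° = 1.41×10⁻⁴ s⁻¹
Height gradient: |∂Z/∂n| = 60 m / 881000 m = 6.81×10⁻⁵
On a pressure surface, geostrophic balance gives V_g = (g/f)|∂Z/∂n|:
V_g = 9.81 × 6.81×10⁻⁵ / 1.41×10⁻⁴ = 4.72 m/s
Converting: 4.72 m/s × 3.6 = 17 km/h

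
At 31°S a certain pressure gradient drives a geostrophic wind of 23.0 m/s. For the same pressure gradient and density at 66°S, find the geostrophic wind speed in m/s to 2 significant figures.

13 m/s

With the same pressure gradient and density, V_g ∝ 1/f ∝ 1/sin φ.
V₂ = V₁ · sin φ₁ / sin φ₂ = 23.0 × sin 31° / sin 66°
V₂ = 23.0 × 0.5150/0.9135 = 13 m/s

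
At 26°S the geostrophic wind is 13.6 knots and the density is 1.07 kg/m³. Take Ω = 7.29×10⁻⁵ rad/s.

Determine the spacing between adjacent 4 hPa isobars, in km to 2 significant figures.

840 km

Coriolis parameter at 26°S:
f = 2Ω sin φ = 2 × 7.29×10⁻⁵ × sin 26° = 6.39×10⁻⁵ s⁻¹
Wind speed in SI: 13.6 knots = 7.00 m/s
Geostrophic balance rearranged: |∂P/∂n| = f ρ V_g
|∂P/∂n| = 6.39×10⁻⁵ × 1.07 × 7.00 = 4.78×10⁻⁴ Pa/m
Isobar spacing: Δn = ΔP/|∂P/∂n| = 400 Pa / 4.78×10⁻⁴ Pa/m = 835987 m ≈ 840 km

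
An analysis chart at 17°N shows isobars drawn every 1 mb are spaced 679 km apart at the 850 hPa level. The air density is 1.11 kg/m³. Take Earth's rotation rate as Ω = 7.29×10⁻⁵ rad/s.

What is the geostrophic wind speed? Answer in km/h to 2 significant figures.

Coriolis parameter at 17°N:
f = 2Ω sin φ = 2 × 7.29×10⁻⁵ × sin 17° = 4.26×10⁻⁵ s⁻¹
Pressure gradient: |∂P/∂n| = 100 Pa / 679000 m = 1.47×10⁻⁴ Pa/m
Geostrophic balance (pressure-gradient force = Coriolis force):
V_g = (1/(fρ)) |∂P/∂n| = 1.47×10⁻⁴ / (4.26×10⁻⁵ × 1.11) = 3.11 m/s
Converting: 3.11 m/s × 3.6 = 11 km/h

11 km/h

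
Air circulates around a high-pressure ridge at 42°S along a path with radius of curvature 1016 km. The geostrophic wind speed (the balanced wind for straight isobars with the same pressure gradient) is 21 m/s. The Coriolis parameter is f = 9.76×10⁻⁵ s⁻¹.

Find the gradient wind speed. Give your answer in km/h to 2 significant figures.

110 km/h

Around a high, pressure-gradient force acts outward with centrifugal, so Coriolis balances both:
fV = (1/ρ)|∂P/∂n| + V²/R  →  V² − fR·V + fR·V_g = 0
With fR = 9.76×10⁻⁵ × 1016×10³ m = 99.2 m/s:
V = [fR − √((fR)² − 4 fR V_g)]/2 = [99.2 − √(99.2² − 4×99.2×21)]/2 = 30.2 m/s
Supergeostrophic (V > V_g = 21 m/s), as expected around a high.
Converting: 30.2 m/s × 3.6 = 110 km/h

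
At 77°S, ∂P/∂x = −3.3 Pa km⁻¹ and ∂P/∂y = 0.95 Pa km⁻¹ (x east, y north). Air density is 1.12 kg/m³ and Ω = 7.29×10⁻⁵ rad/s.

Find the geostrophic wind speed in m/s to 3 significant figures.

Coriolis parameter at 77°S:
f = 2Ω sin φ = 2 × 7.29×10⁻⁵ × sin 77° = 1.42×10⁻⁴ s⁻¹
In the Southern Hemisphere f is negative: f = −1.42×10⁻⁴ s⁻¹.
Component geostrophic relations (x east, y north):
u_g = −(1/(fρ)) ∂P/∂y,  v_g = (1/(fρ)) ∂P/∂x
u_g = −(0.95×10⁻³)/(−1.42×10⁻⁴ × 1.12) = 5.97 m/s;  v_g = (−3.3×10⁻³)/(−1.42×10⁻⁴ × 1.12) = 20.7 m/s
|V_g| = √(u_g² + v_g²) = 21.6 m/s

21.6 m/s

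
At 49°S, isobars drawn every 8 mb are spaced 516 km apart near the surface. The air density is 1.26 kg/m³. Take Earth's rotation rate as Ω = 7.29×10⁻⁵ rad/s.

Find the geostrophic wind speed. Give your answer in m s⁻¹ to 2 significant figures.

11 m s⁻¹

Coriolis parameter at 49°S:
f = 2Ω sin φ = 2 × 7.29×10⁻⁵ × sin 49° = 1.10×10⁻⁴ s⁻¹
Pressure gradient: |∂P/∂n| = 800 Pa / 516000 m = 1.55×10⁻³ Pa/m
Geostrophic balance (pressure-gradient force = Coriolis force):
V_g = (1/(fρ)) |∂P/∂n| = 1.55×10⁻³ / (1.10×10⁻⁴ × 1.26) = 11.2 m/s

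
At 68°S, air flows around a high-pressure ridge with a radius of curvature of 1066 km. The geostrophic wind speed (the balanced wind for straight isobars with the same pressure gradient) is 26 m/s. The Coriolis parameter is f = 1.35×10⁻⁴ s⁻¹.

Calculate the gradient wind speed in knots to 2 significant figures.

Around a high, pressure-gradient force acts outward with centrifugal, so Coriolis balances both:
fV = (1/ρ)|∂P/∂n| + V²/R  →  V² − fR·V + fR·V_g = 0
With fR = 1.35×10⁻⁴ × 1066×10³ m = 144 m/s:
V = [fR − √((fR)² − 4 fR V_g)]/2 = [144 − √(144² − 4×144×26)]/2 = 34.1 m/s
Supergeostrophic (V > V_g = 26 m/s), as expected around a high.
Converting: 34.1 m/s × 1.944 = 66 knots

66 knots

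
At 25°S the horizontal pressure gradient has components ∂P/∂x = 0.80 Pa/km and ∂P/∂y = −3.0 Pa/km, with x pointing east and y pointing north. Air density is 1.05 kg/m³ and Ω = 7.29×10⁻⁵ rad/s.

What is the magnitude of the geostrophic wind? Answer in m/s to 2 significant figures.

48 m/s

Coriolis parameter at 25°S:
f = 2Ω sin φ = 2 × 7.29×10⁻⁵ × sin 25° = 6.16×10⁻⁵ s⁻¹
In the Southern Hemisphere f is negative: f = −6.16×10⁻⁵ s⁻¹.
Component geostrophic relations (x east, y north):
u_g = −(1/(fρ)) ∂P/∂y,  v_g = (1/(fρ)) ∂P/∂x
u_g = −(−3.0×10⁻³)/(−6.16×10⁻⁵ × 1.05) = −46.4 m/s;  v_g = (0.80×10⁻³)/(−6.16×10⁻⁵ × 1.05) = −12.4 m/s
|V_g| = √(u_g² + v_g²) = 48.0 m/s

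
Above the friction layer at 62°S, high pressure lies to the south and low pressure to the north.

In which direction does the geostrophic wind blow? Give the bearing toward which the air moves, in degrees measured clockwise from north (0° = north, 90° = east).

The pressure-gradient force points toward the north (bearing 000°).
Geostrophic balance: in the Southern Hemisphere the Coriolis force deflects motion to the left, so the geostrophic wind blows 90° to the left of the pressure-gradient force (low pressure on the right).
Rotating 000° by 90° counterclockwise gives 270° — the wind blows toward the west.

270°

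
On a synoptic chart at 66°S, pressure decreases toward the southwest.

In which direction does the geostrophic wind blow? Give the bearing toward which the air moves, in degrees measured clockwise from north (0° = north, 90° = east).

The pressure-gradient force points toward the southwest (bearing 225°).
Geostrophic balance: in the Southern Hemisphere the Coriolis force deflects motion to the left, so the geostrophic wind blows 90° to the left of the pressure-gradient force (low pressure on the right).
Rotating 225° by 90° counterclockwise gives 135° — the wind blows toward the southeast.

135°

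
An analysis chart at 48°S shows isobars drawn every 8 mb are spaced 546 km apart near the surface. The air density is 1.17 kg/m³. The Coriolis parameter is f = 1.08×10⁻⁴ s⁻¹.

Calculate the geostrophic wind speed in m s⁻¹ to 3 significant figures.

11.6 m s⁻¹

Pressure gradient: |∂P/∂n| = 800 Pa / 546000 m = 1.47×10⁻³ Pa/m
Geostrophic balance (pressure-gradient force = Coriolis force):
V_g = (1/(fρ)) |∂P/∂n| = 1.47×10⁻³ / (1.08×10⁻⁴ × 1.17) = 11.6 m/s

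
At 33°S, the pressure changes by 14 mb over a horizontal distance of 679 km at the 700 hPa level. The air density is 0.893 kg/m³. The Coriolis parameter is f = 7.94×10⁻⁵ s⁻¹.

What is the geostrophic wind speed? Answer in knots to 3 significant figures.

56.5 knots

Pressure gradient: |∂P/∂n| = 1400 Pa / 679000 m = 2.06×10⁻³ Pa/m
Geostrophic balance (pressure-gradient force = Coriolis force):
V_g = (1/(fρ)) |∂P/∂n| = 2.06×10⁻³ / (7.94×10⁻⁵ × 0.893) = 29.1 m/s
Converting: 29.1 m/s × 1.944 = 56.5 knots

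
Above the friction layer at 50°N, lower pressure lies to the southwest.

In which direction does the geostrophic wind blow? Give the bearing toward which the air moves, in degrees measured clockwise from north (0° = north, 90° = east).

The pressure-gradient force points toward the southwest (bearing 225°).
Geostrophic balance: in the Northern Hemisphere the Coriolis force deflects motion to the right, so the geostrophic wind blows 90° to the right of the pressure-gradient force (low pressure on the left).
Rotating 225° by 90° clockwise gives 315° — the wind blows toward the northwest.

315°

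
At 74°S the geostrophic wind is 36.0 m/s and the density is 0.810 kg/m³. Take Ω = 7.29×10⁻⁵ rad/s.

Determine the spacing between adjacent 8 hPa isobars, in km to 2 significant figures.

Coriolis parameter at 74°S:
f = 2Ω sin φ = 2 × 7.29×10⁻⁵ × sin 74° = 1.40×10⁻⁴ s⁻¹
Geostrophic balance rearranged: |∂P/∂n| = f ρ V_g
|∂P/∂n| = 1.40×10⁻⁴ × 0.810 × 36.0 = 4.09×10⁻³ Pa/m
Isobar spacing: Δn = ΔP/|∂P/∂n| = 800 Pa / 4.09×10⁻³ Pa/m = 195751 m ≈ 200 km

200 km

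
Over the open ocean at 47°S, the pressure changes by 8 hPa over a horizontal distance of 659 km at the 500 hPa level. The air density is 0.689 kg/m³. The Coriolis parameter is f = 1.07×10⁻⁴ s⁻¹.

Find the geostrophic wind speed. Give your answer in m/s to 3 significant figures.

Pressure gradient: |∂P/∂n| = 800 Pa / 659000 m = 1.21×10⁻³ Pa/m
Geostrophic balance (pressure-gradient force = Coriolis force):
V_g = (1/(fρ)) |∂P/∂n| = 1.21×10⁻³ / (1.07×10⁻⁴ × 0.689) = 16.5 m/s

16.5 m/s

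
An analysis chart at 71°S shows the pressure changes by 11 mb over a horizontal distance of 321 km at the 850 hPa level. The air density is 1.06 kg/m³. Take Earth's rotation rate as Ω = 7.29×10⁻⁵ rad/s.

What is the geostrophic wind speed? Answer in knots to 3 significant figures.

45.6 knots

Coriolis parameter at 71°S:
f = 2Ω sin φ = 2 × 7.29×10⁻⁵ × sin 71° = 1.38×10⁻⁴ s⁻¹
Pressure gradient: |∂P/∂n| = 1100 Pa / 321000 m = 3.43×10⁻³ Pa/m
Geostrophic balance (pressure-gradient force = Coriolis force):
V_g = (1/(fρ)) |∂P/∂n| = 3.43×10⁻³ / (1.38×10⁻⁴ × 1.06) = 23.5 m/s
Converting: 23.5 m/s × 1.944 = 45.6 knots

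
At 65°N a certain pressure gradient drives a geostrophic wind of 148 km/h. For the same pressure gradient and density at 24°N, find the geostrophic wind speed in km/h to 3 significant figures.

330 km/h

With the same pressure gradient and density, V_g ∝ 1/f ∝ 1/sin φ.
V₂ = V₁ · sin φ₁ / sin φ₂ = 148 × sin 65° / sin 24°
V₂ = 148 × 0.9063/0.4067 = 330 km/h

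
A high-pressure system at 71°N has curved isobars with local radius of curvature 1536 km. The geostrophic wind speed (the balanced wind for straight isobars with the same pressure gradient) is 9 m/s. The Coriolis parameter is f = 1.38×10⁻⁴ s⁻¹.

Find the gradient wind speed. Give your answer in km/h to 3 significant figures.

Around a high, pressure-gradient force acts outward with centrifugal, so Coriolis balances both:
fV = (1/ρ)|∂P/∂n| + V²/R  →  V² − fR·V + fR·V_g = 0
With fR = 1.38×10⁻⁴ × 1536×10³ m = 212 m/s:
V = [fR − √((fR)² − 4 fR V_g)]/2 = [212 − √(212² − 4×212×9)]/2 = 9.42 m/s
Supergeostrophic (V > V_g = 9 m/s), as expected around a high.
Converting: 9.42 m/s × 3.6 = 33.9 km/h

33.9 km/h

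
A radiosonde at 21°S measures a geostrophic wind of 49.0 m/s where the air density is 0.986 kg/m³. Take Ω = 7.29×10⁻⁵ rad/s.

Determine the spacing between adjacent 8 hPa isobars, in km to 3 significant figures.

Coriolis parameter at 21°S:
f = 2Ω sin φ = 2 × 7.29×10⁻⁵ × sin 21° = 5.23×10⁻⁵ s⁻¹
Geostrophic balance rearranged: |∂P/∂n| = f ρ V_g
|∂P/∂n| = 5.23×10⁻⁵ × 0.986 × 49.0 = 2.52×10⁻³ Pa/m
Isobar spacing: Δn = ΔP/|∂P/∂n| = 800 Pa / 2.52×10⁻³ Pa/m = 316906 m ≈ 317 km

317 km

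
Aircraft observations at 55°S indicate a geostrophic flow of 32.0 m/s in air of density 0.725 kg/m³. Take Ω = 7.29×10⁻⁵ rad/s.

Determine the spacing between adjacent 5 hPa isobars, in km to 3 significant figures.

180 km

Coriolis parameter at 55°S:
f = 2Ω sin φ = 2 × 7.29×10⁻⁵ × sin 55° = 1.19×10⁻⁴ s⁻¹
Geostrophic balance rearranged: |∂P/∂n| = f ρ V_g
|∂P/∂n| = 1.19×10⁻⁴ × 0.725 × 32.0 = 2.77×10⁻³ Pa/m
Isobar spacing: Δn = ΔP/|∂P/∂n| = 500 Pa / 2.77×10⁻³ Pa/m = 180451 m ≈ 180 km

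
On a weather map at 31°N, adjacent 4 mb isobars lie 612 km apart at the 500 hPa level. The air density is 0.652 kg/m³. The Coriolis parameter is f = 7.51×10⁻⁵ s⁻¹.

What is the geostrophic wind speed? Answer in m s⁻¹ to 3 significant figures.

Pressure gradient: |∂P/∂n| = 400 Pa / 612000 m = 6.54×10⁻⁴ Pa/m
Geostrophic balance (pressure-gradient force = Coriolis force):
V_g = (1/(fρ)) |∂P/∂n| = 6.54×10⁻⁴ / (7.51×10⁻⁵ × 0.652) = 13.3 m/s

13.3 m s⁻¹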